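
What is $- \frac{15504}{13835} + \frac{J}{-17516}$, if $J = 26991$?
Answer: $- \frac{644988549}{242333860} \approx -2.6616$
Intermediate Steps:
$- \frac{15504}{13835} + \frac{J}{-17516} = - \frac{15504}{13835} + \frac{26991}{-17516} = \left(-15504\right) \frac{1}{13835} + 26991 \left(- \frac{1}{17516}\right) = - \frac{15504}{13835} - \frac{26991}{17516} = - \frac{644988549}{242333860}$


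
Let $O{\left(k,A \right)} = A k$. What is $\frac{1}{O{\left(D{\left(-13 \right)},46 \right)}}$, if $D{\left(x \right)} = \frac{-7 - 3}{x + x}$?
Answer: $\frac{13}{230} \approx 0.056522$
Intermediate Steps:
$D{\left(x \right)} = - \frac{5}{x}$ ($D{\left(x \right)} = - \frac{10}{2 x} = - 10 \frac{1}{2 x} = - \frac{5}{x}$)
$\frac{1}{O{\left(D{\left(-13 \right)},46 \right)}} = \frac{1}{46 \left(- \frac{5}{-13}\right)} = \frac{1}{46 \left(\left(-5\right) \left(- \frac{1}{13}\right)\right)} = \frac{1}{46 \cdot \frac{5}{13}} = \frac{1}{\frac{230}{13}} = \frac{13}{230}$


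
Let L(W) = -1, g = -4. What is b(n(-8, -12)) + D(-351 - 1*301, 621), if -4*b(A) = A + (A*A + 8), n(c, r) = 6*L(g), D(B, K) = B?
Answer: -1323/2 ≈ -661.50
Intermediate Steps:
n(c, r) = -6 (n(c, r) = 6*(-1) = -6)
b(A) = -2 - A/4 - A²/4 (b(A) = -(A + (A*A + 8))/4 = -(A + (A² + 8))/4 = -(A + (8 + A²))/4 = -(8 + A + A²)/4 = -2 - A/4 - A²/4)
b(n(-8, -12)) + D(-351 - 1*301, 621) = (-2 - ¼*(-6) - ¼*(-6)²) + (-351 - 1*301) = (-2 + 3/2 - ¼*36) + (-351 - 301) = (-2 + 3/2 - 9) - 652 = -19/2 - 652 = -1323/2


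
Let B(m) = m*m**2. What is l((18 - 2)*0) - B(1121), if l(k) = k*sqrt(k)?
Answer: -1408694561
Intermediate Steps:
B(m) = m**3
l(k) = k**(3/2)
l((18 - 2)*0) - B(1121) = ((18 - 2)*0)**(3/2) - 1*1121**3 = (16*0)**(3/2) - 1*1408694561 = 0**(3/2) - 1408694561 = 0 - 1408694561 = -1408694561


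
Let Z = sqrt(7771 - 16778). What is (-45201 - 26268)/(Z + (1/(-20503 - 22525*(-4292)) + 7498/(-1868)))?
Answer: 2133741365513220753360549360/67113800672911519340734073 + 531585606315775694336937216*I*sqrt(9007)/67113800672911519340734073 ≈ 31.793 + 751.71*I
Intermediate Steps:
Z = I*sqrt(9007) (Z = sqrt(-9007) = I*sqrt(9007) ≈ 94.905*I)
(-45201 - 26268)/(Z + (1/(-20503 - 22525*(-4292)) + 7498/(-1868))) = (-45201 - 26268)/(I*sqrt(9007) + (1/(-20503 - 22525*(-4292)) + 7498/(-1868))) = -71469/(I*sqrt(9007) + (-1/4292/(-43028) + 7498*(-1/1868))) = -71469/(I*sqrt(9007) + (-1/43028*(-1/4292) - 3749/934)) = -71469/(I*sqrt(9007) + (1/184676176 - 3749/934)) = -71469/(I*sqrt(9007) - 346175491445/86243774192) = -71469/(-346175491445/86243774192 + I*sqrt(9007))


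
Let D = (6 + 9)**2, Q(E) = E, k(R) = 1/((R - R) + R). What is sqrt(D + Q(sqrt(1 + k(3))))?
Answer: sqrt(2025 + 6*sqrt(3))/3 ≈ 15.038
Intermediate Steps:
k(R) = 1/R (k(R) = 1/(0 + R) = 1/R)
D = 225 (D = 15**2 = 225)
sqrt(D + Q(sqrt(1 + k(3)))) = sqrt(225 + sqrt(1 + 1/3)) = sqrt(225 + sqrt(4/3)) = sqrt(225 + 2*sqrt(3)/3)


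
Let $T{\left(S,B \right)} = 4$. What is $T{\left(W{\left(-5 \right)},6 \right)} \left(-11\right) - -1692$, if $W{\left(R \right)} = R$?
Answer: $1648$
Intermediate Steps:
$T{\left(W{\left(-5 \right)},6 \right)} \left(-11\right) - -1692 = 4 \left(-11\right) - -1692 = -44 + 1692 = 1648$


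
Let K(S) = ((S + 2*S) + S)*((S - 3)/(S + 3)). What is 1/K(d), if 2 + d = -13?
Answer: -1/90 ≈ -0.011111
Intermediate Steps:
d = -15 (d = -2 - 13 = -15)
K(S) = 4*S*(-3 + S)/(3 + S) (K(S) = (3*S + S)*((-3 + S)/(3 + S)) = (4*S)*((-3 + S)/(3 + S)) = 4*S*(-3 + S)/(3 + S))
1/K(d) = 1/(4*(-15)*(-3 - 15)/(3 - 15)) = 1/(4*(-15)*(-18)/(-12)) = 1/(4*(-15)*(-1/12)*(-18)) = 1/(-90) = -1/90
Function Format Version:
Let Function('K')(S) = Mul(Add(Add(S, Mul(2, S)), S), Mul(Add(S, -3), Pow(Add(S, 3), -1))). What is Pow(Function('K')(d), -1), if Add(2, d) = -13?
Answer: Rational(-1, 90) ≈ -0.011111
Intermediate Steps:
d = -15 (d = Add(-2, -13) = -15)
Function('K')(S) = Mul(4, S, Pow(Add(3, S), -1), Add(-3, S)) (Function('K')(S) = Mul(Add(Mul(3, S), S), Mul(Add(-3, S), Pow(Add(3, S), -1))) = Mul(Mul(4, S), Mul(Pow(Add(3, S), -1), Add(-3, S))) = Mul(4, S, Pow(Add(3, S), -1), Add(-3, S)))
Pow(Function('K')(d), -1) = Pow(Mul(4, -15, Pow(Add(3, -15), -1), Add(-3, -15)), -1) = Pow(Mul(4, -15, Pow(-12, -1), -18), -1) = Pow(Mul(4, -15, Rational(-1, 12), -18), -1) = Pow(-90, -1) = Rational(-1, 90)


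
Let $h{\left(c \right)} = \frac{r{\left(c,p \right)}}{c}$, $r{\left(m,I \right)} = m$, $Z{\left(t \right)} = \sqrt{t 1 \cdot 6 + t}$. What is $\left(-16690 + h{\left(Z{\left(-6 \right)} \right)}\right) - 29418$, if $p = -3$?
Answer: $-46107$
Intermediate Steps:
$Z{\left(t \right)} = \sqrt{7} \sqrt{t}$ ($Z{\left(t \right)} = \sqrt{t 6 + t} = \sqrt{6 t + t} = \sqrt{7 t} = \sqrt{7} \sqrt{t}$)
$h{\left(c \right)} = 1$ ($h{\left(c \right)} = \frac{c}{c} = 1$)
$\left(-16690 + h{\left(Z{\left(-6 \right)} \right)}\right) - 29418 = \left(-16690 + 1\right) - 29418 = -16689 - 29418 = -46107$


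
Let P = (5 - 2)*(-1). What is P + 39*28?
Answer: 1089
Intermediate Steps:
P = -3 (P = 3*(-1) = -3)
P + 39*28 = -3 + 39*28 = -3 + 1092 = 1089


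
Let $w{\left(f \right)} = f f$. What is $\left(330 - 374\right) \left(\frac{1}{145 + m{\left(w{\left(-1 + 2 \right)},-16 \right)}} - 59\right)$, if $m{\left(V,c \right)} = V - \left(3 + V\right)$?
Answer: $\frac{184294}{71} \approx 2595.7$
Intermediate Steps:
$w{\left(f \right)} = f^{2}$
$m{\left(V,c \right)} = -3$
$\left(330 - 374\right) \left(\frac{1}{145 + m{\left(w{\left(-1 + 2 \right)},-16 \right)}} - 59\right) = \left(330 - 374\right) \left(\frac{1}{145 - 3} - 59\right) = - 44 \left(\frac{1}{142} - 59\right) = \left(-44\right) \left(- \frac{8377}{142}\right) = \frac{184294}{71}$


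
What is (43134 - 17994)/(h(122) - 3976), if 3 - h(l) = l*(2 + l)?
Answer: -8380/6367 ≈ -1.3162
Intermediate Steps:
h(l) = 3 - l*(2 + l)
(43134 - 17994)/(h(122) - 3976) = (43134 - 17994)/((3 - 1*122² - 2*122) - 3976) = 25140/((3 - 1*14884 - 244) - 3976) = 25140/((3 - 14884 - 244) - 3976) = 25140/(-15125 - 3976) = 25140/(-19101) = 25140*(-1/19101) = -8380/6367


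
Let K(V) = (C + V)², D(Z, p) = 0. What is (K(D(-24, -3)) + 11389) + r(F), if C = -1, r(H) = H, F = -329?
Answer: 11061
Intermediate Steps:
K(V) = (-1 + V)²
(K(D(-24, -3)) + 11389) + r(F) = ((-1 + 0)² + 11389) - 329 = ((-1)² + 11389) - 329 = (1 + 11389) - 329 = 11390 - 329 = 11061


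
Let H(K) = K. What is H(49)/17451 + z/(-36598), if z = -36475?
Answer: 91188361/91238814 ≈ 0.99945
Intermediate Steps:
H(49)/17451 + z/(-36598) = 49/17451 - 36475/(-36598) = 49*(1/17451) - 36475*(-1/36598) = 7/2493 + 36475/36598 = 91188361/91238814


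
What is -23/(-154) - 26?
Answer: -3981/154 ≈ -25.851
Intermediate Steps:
-23/(-154) - 26 = -23*(-1/154) - 26 = 23/154 - 26 = -3981/154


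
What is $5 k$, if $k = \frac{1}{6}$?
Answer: $\frac{5}{6} \approx 0.83333$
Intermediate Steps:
$k = \frac{1}{6} \approx 0.16667$
$5 k = 5 \cdot \frac{1}{6} = \frac{5}{6}$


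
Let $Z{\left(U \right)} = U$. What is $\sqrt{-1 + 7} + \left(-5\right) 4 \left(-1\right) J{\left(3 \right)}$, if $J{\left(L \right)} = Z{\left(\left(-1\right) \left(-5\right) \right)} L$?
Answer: $300 + \sqrt{6} \approx 302.45$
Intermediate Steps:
$J{\left(L \right)} = 5 L$ ($J{\left(L \right)} = \left(-1\right) \left(-5\right) L = 5 L$)
$\sqrt{-1 + 7} + \left(-5\right) 4 \left(-1\right) J{\left(3 \right)} = \sqrt{-1 + 7} + \left(-5\right) 4 \left(-1\right) 5 \cdot 3 = \sqrt{6} + \left(-20\right) \left(-1\right) 15 = \sqrt{6} + 20 \cdot 15 = \sqrt{6} + 300 = 300 + \sqrt{6}$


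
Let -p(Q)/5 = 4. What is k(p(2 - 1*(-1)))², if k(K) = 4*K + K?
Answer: 10000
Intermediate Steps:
p(Q) = -20 (p(Q) = -5*4 = -20)
k(K) = 5*K
k(p(2 - 1*(-1)))² = (5*(-20))² = (-100)² = 10000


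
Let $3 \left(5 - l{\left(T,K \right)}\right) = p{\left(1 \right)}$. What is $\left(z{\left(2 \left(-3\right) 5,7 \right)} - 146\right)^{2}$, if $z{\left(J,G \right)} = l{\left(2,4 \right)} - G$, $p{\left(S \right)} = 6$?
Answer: $22500$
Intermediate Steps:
$l{\left(T,K \right)} = 3$ ($l{\left(T,K \right)} = 5 - 2 = 3$)
$z{\left(J,G \right)} = 3 - G$
$\left(z{\left(2 \left(-3\right) 5,7 \right)} - 146\right)^{2} = \left(\left(3 - 7\right) - 146\right)^{2} = \left(-4 - 146\right)^{2} = \left(-150\right)^{2} = 22500$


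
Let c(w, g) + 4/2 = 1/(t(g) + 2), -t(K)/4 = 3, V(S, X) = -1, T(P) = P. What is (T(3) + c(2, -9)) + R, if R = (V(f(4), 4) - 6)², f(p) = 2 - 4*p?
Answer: 499/10 ≈ 49.900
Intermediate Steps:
R = 49 (R = (-1 - 6)² = (-7)² = 49)
t(K) = -12 (t(K) = -4*3 = -12)
c(w, g) = -21/10 (c(w, g) = -2 + 1/(-12 + 2) = -2 + 1/(-10) = -2 - ⅒ = -21/10)
(T(3) + c(2, -9)) + R = (3 - 21/10) + 49 = 9/10 + 49 = 499/10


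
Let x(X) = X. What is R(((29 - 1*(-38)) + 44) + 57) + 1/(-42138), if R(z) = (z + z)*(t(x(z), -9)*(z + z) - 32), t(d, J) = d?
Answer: 798758489087/42138 ≈ 1.8956e+7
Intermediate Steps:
R(z) = 2*z*(-32 + 2*z²) (R(z) = (z + z)*(z*(z + z) - 32) = (2*z)*(z*(2*z) - 32) = (2*z)*(2*z² - 32) = (2*z)*(-32 + 2*z²) = 2*z*(-32 + 2*z²))
R(((29 - 1*(-38)) + 44) + 57) + 1/(-42138) = 4*(((29 - 1*(-38)) + 44) + 57)*(-16 + (((29 - 1*(-38)) + 44) + 57)²) + 1/(-42138) = 4*(((29 + 38) + 44) + 57)*(-16 + (((29 + 38) + 44) + 57)²) - 1/42138 = 4*((67 + 44) + 57)*(-16 + ((67 + 44) + 57)²) - 1/42138 = 4*(111 + 57)*(-16 + (111 + 57)²) - 1/42138 = 4*168*(-16 + 168²) - 1/42138 = 4*168*(-16 + 28224) - 1/42138 = 4*168*28208 - 1/42138 = 18955776 - 1/42138 = 798758489087/42138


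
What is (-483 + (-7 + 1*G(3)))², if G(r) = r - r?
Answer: 240100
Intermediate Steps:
G(r) = 0
(-483 + (-7 + 1*G(3)))² = (-483 + (-7 + 1*0))² = (-483 + (-7 + 0))² = (-483 - 7)² = (-490)² = 240100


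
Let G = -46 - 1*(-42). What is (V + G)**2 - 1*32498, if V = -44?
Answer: -30194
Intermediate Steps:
G = -4 (G = -46 + 42 = -4)
(V + G)**2 - 1*32498 = (-44 - 4)**2 - 1*32498 = (-48)**2 - 32498 = 2304 - 32498 = -30194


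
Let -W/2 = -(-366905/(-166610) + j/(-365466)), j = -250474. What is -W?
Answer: -17582277587/3044514513 ≈ -5.7751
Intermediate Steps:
W = 17582277587/3044514513 (W = -(-2)*(-366905/(-166610) - 250474/(-365466)) = -(-2)*(-366905*(-1/166610) - 250474*(-1/365466)) = -(-2)*(73381/33322 + 125237/182733) = -(-2)*17582277587/6089029026 = -2*(-17582277587/6089029026) = 17582277587/3044514513 ≈ 5.7751)
-W = -1*17582277587/3044514513 = -17582277587/3044514513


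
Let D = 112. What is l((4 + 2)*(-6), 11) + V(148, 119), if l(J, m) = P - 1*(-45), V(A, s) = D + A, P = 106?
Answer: 411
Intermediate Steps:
V(A, s) = 112 + A
l(J, m) = 151 (l(J, m) = 106 - 1*(-45) = 106 + 45 = 151)
l((4 + 2)*(-6), 11) + V(148, 119) = 151 + (112 + 148) = 151 + 260 = 411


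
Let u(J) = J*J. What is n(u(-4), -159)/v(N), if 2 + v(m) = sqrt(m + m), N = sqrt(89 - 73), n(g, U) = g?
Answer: 8 + 8*sqrt(2) ≈ 19.314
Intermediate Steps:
u(J) = J**2
N = 4 (N = sqrt(16) = 4)
v(m) = -2 + sqrt(2)*sqrt(m) (v(m) = -2 + sqrt(m + m) = -2 + sqrt(2*m) = -2 + sqrt(2)*sqrt(m))
n(u(-4), -159)/v(N) = (-4)**2/(-2 + sqrt(2)*sqrt(4)) = 16/(-2 + sqrt(2)*2) = 16/(-2 + 2*sqrt(2))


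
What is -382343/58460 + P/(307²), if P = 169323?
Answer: -26136822827/5509796540 ≈ -4.7437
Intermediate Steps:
-382343/58460 + P/(307²) = -382343/58460 + 169323/(307²) = -382343*1/58460 + 169323/94249 = -382343/58460 + 169323*(1/94249) = -382343/58460 + 169323/94249 = -26136822827/5509796540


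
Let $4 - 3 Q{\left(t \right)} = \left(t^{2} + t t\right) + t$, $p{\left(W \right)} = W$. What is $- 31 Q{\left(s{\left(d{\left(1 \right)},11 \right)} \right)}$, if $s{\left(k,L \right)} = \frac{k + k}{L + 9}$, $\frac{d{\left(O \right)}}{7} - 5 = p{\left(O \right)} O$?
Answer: $\frac{27497}{75} \approx 366.63$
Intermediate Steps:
$d{\left(O \right)} = 35 + 7 O^{2}$ ($d{\left(O \right)} = 35 + 7 O O = 35 + 7 O^{2}$)
$s{\left(k,L \right)} = \frac{2 k}{9 + L}$
$Q{\left(t \right)} = \frac{4}{3} - \frac{2 t^{2}}{3} - \frac{t}{3}$ ($Q{\left(t \right)} = \frac{4}{3} - \frac{\left(t^{2} + t t\right) + t}{3} = \frac{4}{3} - \frac{\left(t^{2} + t^{2}\right) + t}{3} = \frac{4}{3} - \frac{2 t^{2} + t}{3} = \frac{4}{3} - \frac{t + 2 t^{2}}{3} = \frac{4}{3} - \left(\frac{t}{3} + \frac{2 t^{2}}{3}\right) = \frac{4}{3} - \frac{2 t^{2}}{3} - \frac{t}{3}$)
$- 31 Q{\left(s{\left(d{\left(1 \right)},11 \right)} \right)} = - 31 \left(\frac{4}{3} - \frac{2 \left(\frac{2 \left(35 + 7 \cdot 1^{2}\right)}{9 + 11}\right)^{2}}{3} - \frac{2 \left(35 + 7 \cdot 1^{2}\right) \frac{1}{9 + 11}}{3}\right) = - 31 \left(\frac{4}{3} - \frac{2 \left(\frac{2 \left(35 + 7 \cdot 1\right)}{20}\right)^{2}}{3} - \frac{2 \left(35 + 7 \cdot 1\right) \frac{1}{20}}{3}\right) = - 31 \left(\frac{4}{3} - \frac{2 \left(2 \left(35 + 7\right) \frac{1}{20}\right)^{2}}{3} - \frac{2 \left(35 + 7\right) \frac{1}{20}}{3}\right) = - 31 \left(\frac{4}{3} - \frac{2 \left(2 \cdot 42 \cdot \frac{1}{20}\right)^{2}}{3} - \frac{2 \cdot 42 \cdot \frac{1}{20}}{3}\right) = - 31 \left(\frac{4}{3} - \frac{2 \left(\frac{21}{5}\right)^{2}}{3} - \frac{7}{5}\right) = - 31 \left(\frac{4}{3} - \frac{294}{25} - \frac{7}{5}\right) = \left(-31\right) \left(- \frac{887}{75}\right) = \frac{27497}{75}$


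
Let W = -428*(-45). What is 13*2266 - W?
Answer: 10198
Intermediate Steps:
W = 19260
13*2266 - W = 13*2266 - 1*19260 = 29458 - 19260 = 10198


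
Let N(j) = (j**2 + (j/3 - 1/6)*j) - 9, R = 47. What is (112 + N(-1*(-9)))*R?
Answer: 19693/2 ≈ 9846.5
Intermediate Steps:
N(j) = -9 + j**2 + j*(-1/6 + j/3) (N(j) = (j**2 + (j*(1/3) - 1*1/6)*j) - 9 = (j**2 + (j/3 - 1/6)*j) - 9 = (j**2 + (-1/6 + j/3)*j) - 9 = (j**2 + j*(-1/6 + j/3)) - 9 = -9 + j**2 + j*(-1/6 + j/3))
(112 + N(-1*(-9)))*R = (112 + (-9 - (-1)*(-9)/6 + 4*(-1*(-9))**2/3))*47 = (112 + (-9 - 1/6*9 + (4/3)*9**2))*47 = (112 + (-9 - 3/2 + (4/3)*81))*47 = (112 + (-9 - 3/2 + 108))*47 = (112 + 195/2)*47 = (419/2)*47 = 19693/2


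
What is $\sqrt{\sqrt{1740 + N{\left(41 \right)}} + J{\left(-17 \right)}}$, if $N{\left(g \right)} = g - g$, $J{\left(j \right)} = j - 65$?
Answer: $\sqrt{-82 + 2 \sqrt{435}} \approx 6.3472 i$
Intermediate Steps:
$J{\left(j \right)} = -65 + j$
$N{\left(g \right)} = 0$
$\sqrt{\sqrt{1740 + N{\left(41 \right)}} + J{\left(-17 \right)}} = \sqrt{\sqrt{1740 + 0} - 82} = \sqrt{\sqrt{1740} - 82} = \sqrt{2 \sqrt{435} - 82} = \sqrt{-82 + 2 \sqrt{435}}$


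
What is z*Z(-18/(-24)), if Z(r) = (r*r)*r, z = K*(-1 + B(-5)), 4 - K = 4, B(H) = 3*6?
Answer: 0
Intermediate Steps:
B(H) = 18
K = 0 (K = 4 - 1*4 = 4 - 4 = 0)
z = 0 (z = 0*(-1 + 18) = 0*17 = 0)
Z(r) = r³ (Z(r) = r²*r = r³)
z*Z(-18/(-24)) = 0*(-18/(-24))³ = 0*(-18*(-1/24))³ = 0*(¾)³ = 0*(27/64) = 0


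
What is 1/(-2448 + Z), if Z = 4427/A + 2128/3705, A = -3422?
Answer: -667290/1634005921 ≈ -0.00040838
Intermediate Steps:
Z = -480001/667290 (Z = 4427/(-3422) + 2128/3705 = 4427*(-1/3422) + 2128*(1/3705) = -4427/3422 + 112/195 = -480001/667290 ≈ -0.71933)
1/(-2448 + Z) = 1/(-2448 - 480001/667290) = 1/(-1634005921/667290) = -667290/1634005921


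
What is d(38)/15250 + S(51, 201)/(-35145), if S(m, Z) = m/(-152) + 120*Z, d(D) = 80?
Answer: -369880127/543107400 ≈ -0.68104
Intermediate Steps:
S(m, Z) = 120*Z - m/152 (S(m, Z) = -m/152 + 120*Z = 120*Z - m/152)
d(38)/15250 + S(51, 201)/(-35145) = 80/15250 + (120*201 - 1/152*51)/(-35145) = 80*(1/15250) + (24120 - 51/152)*(-1/35145) = 8/1525 + (3666189/152)*(-1/35145) = 8/1525 - 1222063/1780680 = -369880127/543107400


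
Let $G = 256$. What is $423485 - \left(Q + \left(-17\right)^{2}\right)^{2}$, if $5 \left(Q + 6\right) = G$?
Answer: $\frac{7794884}{25} \approx 3.118 \cdot 10^{5}$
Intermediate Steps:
$Q = \frac{226}{5}$ ($Q = -6 + \frac{1}{5} \cdot 256 = -6 + \frac{256}{5} = \frac{226}{5} \approx 45.2$)
$423485 - \left(Q + \left(-17\right)^{2}\right)^{2} = 423485 - \left(\frac{226}{5} + \left(-17\right)^{2}\right)^{2} = 423485 - \left(\frac{226}{5} + 289\right)^{2} = 423485 - \left(\frac{1671}{5}\right)^{2} = 423485 - \frac{2792241}{25} = \frac{7794884}{25}$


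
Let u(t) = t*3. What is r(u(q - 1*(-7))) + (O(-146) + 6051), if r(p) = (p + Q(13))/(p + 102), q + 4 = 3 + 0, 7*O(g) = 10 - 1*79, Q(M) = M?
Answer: 5074777/840 ≈ 6041.4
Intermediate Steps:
O(g) = -69/7 (O(g) = (10 - 1*79)/7 = (10 - 79)/7 = (⅐)*(-69) = -69/7)
q = -1 (q = -4 + (3 + 0) = -4 + 3 = -1)
u(t) = 3*t
r(p) = (13 + p)/(102 + p) (r(p) = (p + 13)/(p + 102) = (13 + p)/(102 + p))
r(u(q - 1*(-7))) + (O(-146) + 6051) = (13 + 3*(-1 - 1*(-7)))/(102 + 3*(-1 - 1*(-7))) + (-69/7 + 6051) = (13 + 3*(-1 + 7))/(102 + 3*(-1 + 7)) + 42288/7 = (13 + 3*6)/(102 + 3*6) + 42288/7 = (13 + 18)/(102 + 18) + 42288/7 = 31/120 + 42288/7 = 5074777/840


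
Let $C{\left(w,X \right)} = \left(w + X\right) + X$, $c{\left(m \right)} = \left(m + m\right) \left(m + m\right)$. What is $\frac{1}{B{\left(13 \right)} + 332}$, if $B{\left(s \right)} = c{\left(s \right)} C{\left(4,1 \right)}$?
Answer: $\frac{1}{4388} \approx 0.00022789$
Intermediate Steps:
$c{\left(m \right)} = 4 m^{2}$ ($c{\left(m \right)} = 2 m 2 m = 4 m^{2}$)
$C{\left(w,X \right)} = w + 2 X$ ($C{\left(w,X \right)} = \left(X + w\right) + X = w + 2 X$)
$B{\left(s \right)} = 24 s^{2}$ ($B{\left(s \right)} = 4 s^{2} \left(4 + 2 \cdot 1\right) = 4 s^{2} \left(4 + 2\right) = 4 s^{2} \cdot 6 = 24 s^{2}$)
$\frac{1}{B{\left(13 \right)} + 332} = \frac{1}{24 \cdot 13^{2} + 332} = \frac{1}{24 \cdot 169 + 332} = \frac{1}{4056 + 332} = \frac{1}{4388}$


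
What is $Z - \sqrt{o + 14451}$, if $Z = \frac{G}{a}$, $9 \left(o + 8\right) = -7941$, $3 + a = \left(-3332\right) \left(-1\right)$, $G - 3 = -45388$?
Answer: $- \frac{45385}{3329} - \frac{\sqrt{122046}}{3} \approx -130.08$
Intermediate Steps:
$G = -45385$ ($G = 3 - 45388 = -45385$)
$a = 3329$ ($a = -3 - -3332 = -3 + 3332 = 3329$)
$o = - \frac{2671}{3}$ ($o = -8 + \frac{1}{9} \left(-7941\right) = -8 - \frac{2647}{3} = - \frac{2671}{3} \approx -890.33$)
$Z = - \frac{45385}{3329} \approx -13.633$
$Z - \sqrt{o + 14451} = - \frac{45385}{3329} - \sqrt{- \frac{2671}{3} + 14451} = - \frac{45385}{3329} - \sqrt{\frac{40682}{3}} = - \frac{45385}{3329} - \frac{\sqrt{122046}}{3}$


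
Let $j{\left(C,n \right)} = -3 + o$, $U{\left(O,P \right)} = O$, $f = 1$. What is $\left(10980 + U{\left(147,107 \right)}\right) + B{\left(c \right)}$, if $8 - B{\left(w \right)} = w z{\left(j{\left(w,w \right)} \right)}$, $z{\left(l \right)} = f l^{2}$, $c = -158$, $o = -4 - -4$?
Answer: $12557$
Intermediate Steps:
$o = 0$ ($o = -4 + 4 = 0$)
$j{\left(C,n \right)} = -3$ ($j{\left(C,n \right)} = -3 + 0 = -3$)
$z{\left(l \right)} = l^{2}$ ($z{\left(l \right)} = 1 l^{2} = l^{2}$)
$B{\left(w \right)} = 8 - 9 w$ ($B{\left(w \right)} = 8 - w \left(-3\right)^{2} = 8 - w 9 = 8 - 9 w$)
$\left(10980 + U{\left(147,107 \right)}\right) + B{\left(c \right)} = \left(10980 + 147\right) + \left(8 - -1422\right) = 11127 + \left(8 + 1422\right) = 11127 + 1430 = 12557$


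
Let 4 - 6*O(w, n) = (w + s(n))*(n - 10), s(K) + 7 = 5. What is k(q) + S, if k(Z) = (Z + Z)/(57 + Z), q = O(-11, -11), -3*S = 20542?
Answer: -1501180/219 ≈ -6854.7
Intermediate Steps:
S = -20542/3 (S = -⅓*20542 = -20542/3 ≈ -6847.3)
s(K) = -2 (s(K) = -7 + 5 = -2)
O(w, n) = ⅔ - (-10 + n)*(-2 + w)/6 (O(w, n) = ⅔ - (w - 2)*(n - 10)/6 = ⅔ - (-2 + w)*(-10 + n)/6 = ⅔ - (-10 + n)*(-2 + w)/6)
q = -269/6 (q = -8/3 + (⅓)*(-11) + (5/3)*(-11) - ⅙*(-11)*(-11) = -8/3 - 11/3 - 55/3 - 121/6 = -269/6 ≈ -44.833)
k(Z) = 2*Z/(57 + Z) (k(Z) = (2*Z)/(57 + Z) = 2*Z/(57 + Z))
k(q) + S = 2*(-269/6)/(57 - 269/6) - 20542/3 = 2*(-269/6)/(73/6) - 20542/3 = 2*(-269/6)*(6/73) - 20542/3 = -538/73 - 20542/3 = -1501180/219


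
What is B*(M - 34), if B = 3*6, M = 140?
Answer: 1908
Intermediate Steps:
B = 18
B*(M - 34) = 18*(140 - 34) = 18*106 = 1908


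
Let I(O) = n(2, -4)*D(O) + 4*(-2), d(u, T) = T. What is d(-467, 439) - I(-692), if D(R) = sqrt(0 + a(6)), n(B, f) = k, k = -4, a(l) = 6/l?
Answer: 451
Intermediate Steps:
n(B, f) = -4
D(R) = 1 (D(R) = sqrt(0 + 6/6) = sqrt(0 + 6*(1/6)) = sqrt(0 + 1) = sqrt(1) = 1)
I(O) = -12 (I(O) = -4*1 + 4*(-2) = -4 - 8 = -12)
d(-467, 439) - I(-692) = 439 - 1*(-12) = 439 + 12 = 451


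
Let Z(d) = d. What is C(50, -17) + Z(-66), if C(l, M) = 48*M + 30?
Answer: -852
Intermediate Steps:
C(l, M) = 30 + 48*M
C(50, -17) + Z(-66) = (30 + 48*(-17)) - 66 = (30 - 816) - 66 = -786 - 66 = -852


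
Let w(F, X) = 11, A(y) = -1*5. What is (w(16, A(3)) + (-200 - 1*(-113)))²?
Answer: 5776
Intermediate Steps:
A(y) = -5
(w(16, A(3)) + (-200 - 1*(-113)))² = (11 + (-200 - 1*(-113)))² = (11 + (-200 + 113))² = (11 - 87)² = (-76)² = 5776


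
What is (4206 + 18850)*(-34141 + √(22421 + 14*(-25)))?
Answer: -787154896 + 23056*√22071 ≈ -7.8373e+8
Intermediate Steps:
(4206 + 18850)*(-34141 + √(22421 + 14*(-25))) = 23056*(-34141 + √(22421 - 350)) = 23056*(-34141 + √22071) = -787154896 + 23056*√22071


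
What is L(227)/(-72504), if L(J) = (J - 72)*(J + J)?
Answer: -35185/36252 ≈ -0.97057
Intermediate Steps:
L(J) = 2*J*(-72 + J) (L(J) = (-72 + J)*(2*J) = 2*J*(-72 + J))
L(227)/(-72504) = (2*227*(-72 + 227))/(-72504) = (2*227*155)*(-1/72504) = 70370*(-1/72504) = -35185/36252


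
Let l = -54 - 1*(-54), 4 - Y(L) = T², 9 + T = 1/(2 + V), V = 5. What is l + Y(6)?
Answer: -3648/49 ≈ -74.449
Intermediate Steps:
T = -62/7 (T = -9 + 1/(2 + 5) = -9 + 1/7 = -9 + ⅐ = -62/7 ≈ -8.8571)
Y(L) = -3648/49 (Y(L) = 4 - (-62/7)² = 4 - 1*3844/49 = 4 - 3844/49 = -3648/49)
l = 0 (l = -54 + 54 = 0)
l + Y(6) = 0 - 3648/49 = -3648/49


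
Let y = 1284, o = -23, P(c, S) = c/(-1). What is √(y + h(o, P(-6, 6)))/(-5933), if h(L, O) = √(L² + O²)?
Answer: -√(1284 + √565)/5933 ≈ -0.0060952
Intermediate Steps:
P(c, S) = -c (P(c, S) = c*(-1) = -c)
√(y + h(o, P(-6, 6)))/(-5933) = √(1284 + √((-23)² + (-1*(-6))²))/(-5933) = √(1284 + √(529 + 6²))*(-1/5933) = √(1284 + √(529 + 36))*(-1/5933) = √(1284 + √565)*(-1/5933) = -√(1284 + √565)/5933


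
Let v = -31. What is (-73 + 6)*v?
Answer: 2077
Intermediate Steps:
(-73 + 6)*v = (-73 + 6)*(-31) = -67*(-31) = 2077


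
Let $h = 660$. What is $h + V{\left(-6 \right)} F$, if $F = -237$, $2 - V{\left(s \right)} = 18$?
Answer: $4452$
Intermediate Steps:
$V{\left(s \right)} = -16$ ($V{\left(s \right)} = 2 - 18 = -16$)
$h + V{\left(-6 \right)} F = 660 - -3792 = 660 + 3792 = 4452$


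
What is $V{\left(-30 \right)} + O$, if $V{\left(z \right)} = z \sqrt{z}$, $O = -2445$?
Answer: $-2445 - 30 i \sqrt{30} \approx -2445.0 - 164.32 i$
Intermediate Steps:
$V{\left(z \right)} = z^{\frac{3}{2}}$
$V{\left(-30 \right)} + O = \left(-30\right)^{\frac{3}{2}} - 2445 = - 30 i \sqrt{30} - 2445 = -2445 - 30 i \sqrt{30}$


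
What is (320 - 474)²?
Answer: 23716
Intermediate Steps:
(320 - 474)² = (-154)² = 23716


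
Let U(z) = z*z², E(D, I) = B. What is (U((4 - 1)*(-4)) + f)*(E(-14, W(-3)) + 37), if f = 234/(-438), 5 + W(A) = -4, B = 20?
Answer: -7192431/73 ≈ -98527.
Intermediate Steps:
W(A) = -9 (W(A) = -5 - 4 = -9)
f = -39/73 (f = 234*(-1/438) = -39/73 ≈ -0.53425)
E(D, I) = 20
U(z) = z³
(U((4 - 1)*(-4)) + f)*(E(-14, W(-3)) + 37) = (((4 - 1)*(-4))³ - 39/73)*(20 + 37) = ((3*(-4))³ - 39/73)*57 = ((-12)³ - 39/73)*57 = (-1728 - 39/73)*57 = -126183/73*57 = -7192431/73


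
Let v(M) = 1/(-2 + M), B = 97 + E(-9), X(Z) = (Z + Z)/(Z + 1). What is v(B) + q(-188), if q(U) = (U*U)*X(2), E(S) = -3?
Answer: 13006595/276 ≈ 47125.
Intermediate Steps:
X(Z) = 2*Z/(1 + Z) (X(Z) = (2*Z)/(1 + Z) = 2*Z/(1 + Z))
B = 94 (B = 97 - 3 = 94)
q(U) = 4*U**2/3 (q(U) = (U*U)*(2*2/(1 + 2)) = U**2*(2*2/3) = U**2*(2*2*(1/3)) = U**2*(4/3) = 4*U**2/3)
v(B) + q(-188) = 1/(-2 + 94) + (4/3)*(-188)**2 = 1/92 + (4/3)*35344 = 1/92 + 141376/3 = 13006595/276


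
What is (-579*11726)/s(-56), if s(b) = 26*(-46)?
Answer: 261129/46 ≈ 5676.7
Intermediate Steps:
s(b) = -1196
(-579*11726)/s(-56) = -579*11726/(-1196) = -6789354*(-1/1196) = 261129/46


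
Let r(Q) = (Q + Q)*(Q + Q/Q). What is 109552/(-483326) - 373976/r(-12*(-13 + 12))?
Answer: -11299156525/9424857 ≈ -1198.9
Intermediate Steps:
r(Q) = 2*Q*(1 + Q) (r(Q) = (2*Q)*(Q + 1) = (2*Q)*(1 + Q) = 2*Q*(1 + Q))
109552/(-483326) - 373976/r(-12*(-13 + 12)) = 109552/(-483326) - 373976*(-1/(24*(1 - 12*(-13 + 12))*(-13 + 12))) = 109552*(-1/483326) - 373976*1/(24*(1 - 12*(-1))) = -54776/241663 - 373976*1/(24*(1 + 12)) = -54776/241663 - 373976/(2*12*13) = -54776/241663 - 373976/312 = -54776/241663 - 373976*1/312 = -54776/241663 - 46747/39 = -11299156525/9424857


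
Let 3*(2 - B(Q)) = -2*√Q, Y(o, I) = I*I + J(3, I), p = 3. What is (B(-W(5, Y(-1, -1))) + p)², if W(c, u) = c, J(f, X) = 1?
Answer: 205/9 + 20*I*√5/3 ≈ 22.778 + 14.907*I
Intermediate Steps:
Y(o, I) = 1 + I² (Y(o, I) = I*I + 1 = I² + 1 = 1 + I²)
B(Q) = 2 + 2*√Q/3 (B(Q) = 2 - (-2)*√Q/3 = 2 + 2*√Q/3)
(B(-W(5, Y(-1, -1))) + p)² = ((2 + 2*√(-1*5)/3) + 3)² = ((2 + 2*√(-5)/3) + 3)² = ((2 + 2*(I*√5)/3) + 3)² = ((2 + 2*I*√5/3) + 3)² = (5 + 2*I*√5/3)²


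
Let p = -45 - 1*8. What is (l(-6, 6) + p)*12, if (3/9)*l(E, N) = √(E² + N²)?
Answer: -636 + 216*√2 ≈ -330.53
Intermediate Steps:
p = -53 (p = -45 - 8 = -53)
l(E, N) = 3*√(E² + N²)
(l(-6, 6) + p)*12 = (3*√((-6)² + 6²) - 53)*12 = (3*√(36 + 36) - 53)*12 = (3*√72 - 53)*12 = (3*(6*√2) - 53)*12 = (18*√2 - 53)*12 = (-53 + 18*√2)*12 = -636 + 216*√2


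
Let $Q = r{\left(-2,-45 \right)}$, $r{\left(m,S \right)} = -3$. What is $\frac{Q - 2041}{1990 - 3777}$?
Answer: $\frac{2044}{1787} \approx 1.1438$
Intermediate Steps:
$Q = -3$
$\frac{Q - 2041}{1990 - 3777} = \frac{-3 - 2041}{1990 - 3777} = - \frac{2044}{-1787} = \left(-2044\right) \left(- \frac{1}{1787}\right) = \frac{2044}{1787}$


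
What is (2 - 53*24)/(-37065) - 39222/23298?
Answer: -134483/81543 ≈ -1.6492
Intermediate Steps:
(2 - 53*24)/(-37065) - 39222/23298 = (2 - 1272)*(-1/37065) - 39222*1/23298 = -1270*(-1/37065) - 6537/3883 = 254/7413 - 6537/3883 = -134483/81543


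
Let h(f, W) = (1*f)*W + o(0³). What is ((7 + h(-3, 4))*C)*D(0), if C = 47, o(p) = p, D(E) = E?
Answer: 0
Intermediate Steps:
h(f, W) = W*f (h(f, W) = (1*f)*W + 0³ = f*W + 0 = W*f + 0 = W*f)
((7 + h(-3, 4))*C)*D(0) = ((7 + 4*(-3))*47)*0 = ((7 - 12)*47)*0 = -5*47*0 = -235*0 = 0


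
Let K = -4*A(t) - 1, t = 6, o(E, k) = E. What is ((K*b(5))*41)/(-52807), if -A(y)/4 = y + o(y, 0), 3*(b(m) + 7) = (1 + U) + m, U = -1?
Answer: 125296/158421 ≈ 0.79090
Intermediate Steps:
b(m) = -7 + m/3 (b(m) = -7 + ((1 - 1) + m)/3 = -7 + (0 + m)/3 = -7 + m/3)
A(y) = -8*y (A(y) = -4*(y + y) = -8*y)
K = 191 (K = -(-32)*6 - 1 = -4*(-48) - 1 = 192 - 1 = 191)
((K*b(5))*41)/(-52807) = ((191*(-7 + (1/3)*5))*41)/(-52807) = ((191*(-7 + 5/3))*41)*(-1/52807) = ((191*(-16/3))*41)*(-1/52807) = -3056/3*41*(-1/52807) = -125296/3*(-1/52807) = 125296/158421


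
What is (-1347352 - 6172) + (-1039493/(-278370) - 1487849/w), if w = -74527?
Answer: -28079826883087819/20746080990 ≈ -1.3535e+6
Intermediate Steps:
(-1347352 - 6172) + (-1039493/(-278370) - 1487849/w) = (-1347352 - 6172) + (-1039493/(-278370) - 1487849/(-74527)) = -1353524 + (-1039493*(-1/278370) - 1487849*(-1/74527)) = -1353524 + (1039493/278370 + 1487849/74527) = -1353524 + 491642820941/20746080990 = -28079826883087819/20746080990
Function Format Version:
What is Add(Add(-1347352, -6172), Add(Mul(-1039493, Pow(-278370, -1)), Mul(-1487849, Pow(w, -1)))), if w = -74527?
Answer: Rational(-28079826883087819, 20746080990) ≈ -1.3535e+6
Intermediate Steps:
Add(Add(-1347352, -6172), Add(Mul(-1039493, Pow(-278370, -1)), Mul(-1487849, Pow(w, -1)))) = Add(Add(-1347352, -6172), Add(Mul(-1039493, Pow(-278370, -1)), Mul(-1487849, Pow(-74527, -1)))) = Add(-1353524, Add(Mul(-1039493, Rational(-1, 278370)), Mul(-1487849, Rational(-1, 74527)))) = Add(-1353524, Add(Rational(1039493, 278370), Rational(1487849, 74527))) = Add(-1353524, Rational(491642820941, 20746080990)) = Rational(-28079826883087819, 20746080990)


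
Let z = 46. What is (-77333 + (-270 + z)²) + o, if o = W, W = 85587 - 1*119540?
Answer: -61110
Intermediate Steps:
W = -33953 (W = 85587 - 119540 = -33953)
o = -33953
(-77333 + (-270 + z)²) + o = (-77333 + (-270 + 46)²) - 33953 = (-77333 + (-224)²) - 33953 = (-77333 + 50176) - 33953 = -27157 - 33953 = -61110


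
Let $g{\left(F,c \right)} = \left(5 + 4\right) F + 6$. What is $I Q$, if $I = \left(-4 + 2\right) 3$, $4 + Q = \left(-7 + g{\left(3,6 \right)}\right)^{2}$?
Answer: $-4032$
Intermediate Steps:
$g{\left(F,c \right)} = 6 + 9 F$ ($g{\left(F,c \right)} = 9 F + 6 = 6 + 9 F$)
$Q = 672$ ($Q = -4 + \left(-7 + \left(6 + 9 \cdot 3\right)\right)^{2} = -4 + \left(-7 + \left(6 + 27\right)\right)^{2} = -4 + \left(-7 + 33\right)^{2} = -4 + 26^{2} = -4 + 676 = 672$)
$I = -6$ ($I = \left(-2\right) 3 = -6$)
$I Q = \left(-6\right) 672 = -4032$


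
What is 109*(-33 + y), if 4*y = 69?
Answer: -6867/4 ≈ -1716.8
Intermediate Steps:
y = 69/4 (y = (1/4)*69 = 69/4 ≈ 17.250)
109*(-33 + y) = 109*(-33 + 69/4) = 109*(-63/4) = -6867/4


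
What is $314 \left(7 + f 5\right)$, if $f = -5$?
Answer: $-5652$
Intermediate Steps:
$314 \left(7 + f 5\right) = 314 \left(7 - 25\right) = 314 \left(-18\right) = -5652$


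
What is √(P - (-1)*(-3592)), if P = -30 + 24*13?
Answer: I*√3310 ≈ 57.533*I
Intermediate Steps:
P = 282 (P = -30 + 312 = 282)
√(P - (-1)*(-3592)) = √(282 - (-1)*(-3592)) = √(282 - 1*3592) = √(282 - 3592) = √(-3310) = I*√3310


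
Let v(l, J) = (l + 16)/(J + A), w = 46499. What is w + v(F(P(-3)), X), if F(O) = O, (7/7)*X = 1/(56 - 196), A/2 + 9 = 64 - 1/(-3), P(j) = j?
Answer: 2161139483/46477 ≈ 46499.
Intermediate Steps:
A = 332/3 (A = -18 + 2*(64 - 1/(-3)) = -18 + 2*(64 - 1*(-⅓)) = -18 + 2*(64 + ⅓) = -18 + 2*(193/3) = -18 + 386/3 = 332/3 ≈ 110.67)
X = -1/140 (X = 1/(56 - 196) = 1/(-140) = -1/140 ≈ -0.0071429)
v(l, J) = (16 + l)/(332/3 + J) (v(l, J) = (l + 16)/(J + 332/3) = (16 + l)/(332/3 + J))
w + v(F(P(-3)), X) = 46499 + 3*(16 - 3)/(332 + 3*(-1/140)) = 46499 + 3*13/(332 - 3/140) = 46499 + 3*13/(46477/140) = 46499 + 3*(140/46477)*13 = 46499 + 5460/46477 = 2161139483/46477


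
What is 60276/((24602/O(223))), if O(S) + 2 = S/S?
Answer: -30138/12301 ≈ -2.4500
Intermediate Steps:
O(S) = -1 (O(S) = -2 + S/S = -2 + 1 = -1)
60276/((24602/O(223))) = 60276/((24602/(-1))) = 60276/((24602*(-1))) = 60276/(-24602) = 60276*(-1/24602) = -30138/12301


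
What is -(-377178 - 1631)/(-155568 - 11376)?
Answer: -378809/166944 ≈ -2.2691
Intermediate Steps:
-(-377178 - 1631)/(-155568 - 11376) = -(-378809)/(-166944) = -(-378809)*(-1)/166944 = -1*378809/166944 = -378809/166944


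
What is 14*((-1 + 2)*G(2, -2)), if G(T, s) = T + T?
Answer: 56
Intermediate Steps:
G(T, s) = 2*T
14*((-1 + 2)*G(2, -2)) = 14*((-1 + 2)*(2*2)) = 14*(1*4) = 14*4 = 56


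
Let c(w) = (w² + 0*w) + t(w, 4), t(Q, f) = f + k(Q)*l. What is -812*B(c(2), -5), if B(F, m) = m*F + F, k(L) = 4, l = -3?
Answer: -12992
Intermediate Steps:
t(Q, f) = -12 + f (t(Q, f) = f + 4*(-3) = f - 12 = -12 + f)
c(w) = -8 + w² (c(w) = (w² + 0*w) + (-12 + 4) = (w² + 0) - 8 = w² - 8 = -8 + w²)
B(F, m) = F + F*m (B(F, m) = F*m + F = F + F*m)
-812*B(c(2), -5) = -812*(-8 + 2²)*(1 - 5) = -812*(-8 + 4)*(-4) = -(-3248)*(-4) = -812*16 = -12992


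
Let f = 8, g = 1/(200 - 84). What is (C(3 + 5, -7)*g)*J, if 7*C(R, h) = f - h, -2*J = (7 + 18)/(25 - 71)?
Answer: 375/74704 ≈ 0.0050198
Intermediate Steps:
g = 1/116 ≈ 0.0086207
J = 25/92 (J = -(7 + 18)/(2*(25 - 71)) = -25/(2*(-46)) = -25*(-1)/(2*46) = -½*(-25/46) = 25/92 ≈ 0.27174)
C(R, h) = 8/7 - h/7 (C(R, h) = (8 - h)/7 = 8/7 - h/7)
(C(3 + 5, -7)*g)*J = ((8/7 - ⅐*(-7))*(1/116))*(25/92) = ((8/7 + 1)*(1/116))*(25/92) = ((15/7)*(1/116))*(25/92) = (15/812)*(25/92) = 375/74704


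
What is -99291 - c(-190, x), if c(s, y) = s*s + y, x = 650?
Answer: -136041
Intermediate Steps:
c(s, y) = y + s² (c(s, y) = s² + y = y + s²)
-99291 - c(-190, x) = -99291 - (650 + (-190)²) = -99291 - (650 + 36100) = -99291 - 1*36750 = -99291 - 36750 = -136041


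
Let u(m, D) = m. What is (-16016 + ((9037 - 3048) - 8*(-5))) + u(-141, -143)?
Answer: -10128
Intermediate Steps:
(-16016 + ((9037 - 3048) - 8*(-5))) + u(-141, -143) = (-16016 + ((9037 - 3048) - 8*(-5))) - 141 = (-16016 + (5989 + 40)) - 141 = (-16016 + 6029) - 141 = -9987 - 141 = -10128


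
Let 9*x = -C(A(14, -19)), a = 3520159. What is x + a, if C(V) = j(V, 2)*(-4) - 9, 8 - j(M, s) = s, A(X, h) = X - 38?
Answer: 10560488/3 ≈ 3.5202e+6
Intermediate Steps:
A(X, h) = -38 + X
j(M, s) = 8 - s
C(V) = -33 (C(V) = (8 - 1*2)*(-4) - 9 = (8 - 2)*(-4) - 9 = 6*(-4) - 9 = -24 - 9 = -33)
x = 11/3 (x = (-1*(-33))/9 = (⅑)*33 = 11/3 ≈ 3.6667)
x + a = 11/3 + 3520159 = 10560488/3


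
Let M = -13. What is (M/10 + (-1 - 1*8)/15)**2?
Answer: 361/100 ≈ 3.6100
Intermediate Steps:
(M/10 + (-1 - 1*8)/15)**2 = (-13/10 + (-1 - 1*8)/15)**2 = (-13*1/10 + (-1 - 8)*(1/15))**2 = (-13/10 - 9*1/15)**2 = (-13/10 - 3/5)**2 = (-19/10)**2 = 361/100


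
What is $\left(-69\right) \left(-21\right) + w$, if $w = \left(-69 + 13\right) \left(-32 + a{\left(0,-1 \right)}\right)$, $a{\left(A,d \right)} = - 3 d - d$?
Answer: $3017$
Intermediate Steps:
$a{\left(A,d \right)} = - 4 d$
$w = 1568$ ($w = \left(-69 + 13\right) \left(-32 - -4\right) = - 56 \left(-32 + 4\right) = \left(-56\right) \left(-28\right) = 1568$)
$\left(-69\right) \left(-21\right) + w = \left(-69\right) \left(-21\right) + 1568 = 1449 + 1568 = 3017$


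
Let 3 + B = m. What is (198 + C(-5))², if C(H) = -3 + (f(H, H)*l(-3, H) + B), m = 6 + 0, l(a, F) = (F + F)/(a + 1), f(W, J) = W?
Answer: 29929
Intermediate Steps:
l(a, F) = 2*F/(1 + a) (l(a, F) = (2*F)/(1 + a) = 2*F/(1 + a))
m = 6
B = 3 (B = -3 + 6 = 3)
C(H) = -H² (C(H) = -3 + (H*(2*H/(1 - 3)) + 3) = -3 + (H*(2*H/(-2)) + 3) = -3 + (H*(2*H*(-½)) + 3) = -3 + (H*(-H) + 3) = -3 + (-H² + 3) = -3 + (3 - H²) = -H²)
(198 + C(-5))² = (198 - 1*(-5)²)² = (198 - 1*25)² = (198 - 25)² = 173² = 29929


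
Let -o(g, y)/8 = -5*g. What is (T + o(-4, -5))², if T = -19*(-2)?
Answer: 14884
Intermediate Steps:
o(g, y) = 40*g (o(g, y) = -(-40)*g = 40*g)
T = 38
(T + o(-4, -5))² = (38 + 40*(-4))² = (38 - 160)² = (-122)² = 14884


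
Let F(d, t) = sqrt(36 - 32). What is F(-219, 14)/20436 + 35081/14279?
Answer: 2736427/1113762 ≈ 2.4569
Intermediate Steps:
F(d, t) = 2 (F(d, t) = sqrt(4) = 2)
F(-219, 14)/20436 + 35081/14279 = 2/20436 + 35081/14279 = 2*(1/20436) + 35081*(1/14279) = 1/10218 + 35081/14279 = 2736427/1113762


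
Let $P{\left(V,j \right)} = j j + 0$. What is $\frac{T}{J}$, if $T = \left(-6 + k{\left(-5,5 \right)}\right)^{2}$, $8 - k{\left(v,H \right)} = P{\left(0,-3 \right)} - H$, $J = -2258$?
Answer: $- \frac{2}{1129} \approx -0.0017715$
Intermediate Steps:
$P{\left(V,j \right)} = j^{2}$ ($P{\left(V,j \right)} = j^{2} + 0 = j^{2}$)
$k{\left(v,H \right)} = -1 + H$ ($k{\left(v,H \right)} = 8 - \left(\left(-3\right)^{2} - H\right) = 8 - \left(9 - H\right) = 8 + \left(-9 + H\right) = -1 + H$)
$T = 4$ ($T = \left(-6 + \left(-1 + 5\right)\right)^{2} = \left(-6 + 4\right)^{2} = \left(-2\right)^{2} = 4$)
$\frac{T}{J} = \frac{4}{-2258} = 4 \left(- \frac{1}{2258}\right) = - \frac{2}{1129}$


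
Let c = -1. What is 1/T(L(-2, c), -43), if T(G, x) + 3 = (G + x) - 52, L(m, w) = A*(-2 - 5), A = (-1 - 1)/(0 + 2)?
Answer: -1/91 ≈ -0.010989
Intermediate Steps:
A = -1 (A = -2/2 = -2*½ = -1)
L(m, w) = 7 (L(m, w) = -(-2 - 5) = -1*(-7) = 7)
T(G, x) = -55 + G + x (T(G, x) = -3 + ((G + x) - 52) = -3 + (-52 + G + x) = -55 + G + x)
1/T(L(-2, c), -43) = 1/(-55 + 7 - 43) = 1/(-91) = -1/91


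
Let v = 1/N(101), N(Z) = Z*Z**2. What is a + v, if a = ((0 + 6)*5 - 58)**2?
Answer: 807755985/1030301 ≈ 784.00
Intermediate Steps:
N(Z) = Z**3
a = 784 (a = (6*5 - 58)**2 = (30 - 58)**2 = (-28)**2 = 784)
v = 1/1030301 (v = 1/(101**3) = 1/1030301 ≈ 9.7059e-7)
a + v = 784 + 1/1030301 = 807755985/1030301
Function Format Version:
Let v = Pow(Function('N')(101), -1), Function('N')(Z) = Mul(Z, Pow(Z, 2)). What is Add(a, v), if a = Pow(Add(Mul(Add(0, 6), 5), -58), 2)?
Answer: Rational(807755985, 1030301) ≈ 784.00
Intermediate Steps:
Function('N')(Z) = Pow(Z, 3)
a = 784 (a = Pow(Add(Mul(6, 5), -58), 2) = Pow(Add(30, -58), 2) = Pow(-28, 2) = 784)
v = Rational(1, 1030301) (v = Pow(Pow(101, 3), -1) = Pow(1030301, -1) = Rational(1, 1030301) ≈ 9.7059e-7)
Add(a, v) = Add(784, Rational(1, 1030301)) = Rational(807755985, 1030301)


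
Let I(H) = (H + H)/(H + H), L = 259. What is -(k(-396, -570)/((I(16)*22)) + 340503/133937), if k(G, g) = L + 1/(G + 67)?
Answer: -6938666242/484718003 ≈ -14.315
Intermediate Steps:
I(H) = 1 (I(H) = (2*H)/((2*H)) = (2*H)*(1/(2*H)) = 1)
k(G, g) = 259 + 1/(67 + G) (k(G, g) = 259 + 1/(G + 67) = 259 + 1/(67 + G))
-(k(-396, -570)/((I(16)*22)) + 340503/133937) = -(((17354 + 259*(-396))/(67 - 396))/((1*22)) + 340503/133937) = -(((17354 - 102564)/(-329))/22 + 340503*(1/133937)) = -(-1/329*(-85210)*(1/22) + 340503/133937) = -((85210/329)*(1/22) + 340503/133937) = -(42605/3619 + 340503/133937) = -1*6938666242/484718003 = -6938666242/484718003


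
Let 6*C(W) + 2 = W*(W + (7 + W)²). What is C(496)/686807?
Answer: 20956413/686807 ≈ 30.513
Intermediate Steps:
C(W) = -⅓ + W*(W + (7 + W)²)/6 (C(W) = -⅓ + (W*(W + (7 + W)²))/6 = -⅓ + W*(W + (7 + W)²)/6)
C(496)/686807 = (-⅓ + (⅙)*496² + (⅙)*496*(7 + 496)²)/686807 = (-⅓ + (⅙)*246016 + (⅙)*496*503²)*(1/686807) = (-⅓ + 123008/3 + (⅙)*496*253009)*(1/686807) = (-⅓ + 123008/3 + 62746232/3)*(1/686807) = 20956413*(1/686807) = 20956413/686807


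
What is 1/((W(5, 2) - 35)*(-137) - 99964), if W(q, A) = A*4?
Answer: -1/96265 ≈ -1.0388e-5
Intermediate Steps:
W(q, A) = 4*A
1/((W(5, 2) - 35)*(-137) - 99964) = 1/((4*2 - 35)*(-137) - 99964) = 1/((8 - 35)*(-137) - 99964) = 1/(-27*(-137) - 99964) = 1/(3699 - 99964) = 1/(-96265) = -1/96265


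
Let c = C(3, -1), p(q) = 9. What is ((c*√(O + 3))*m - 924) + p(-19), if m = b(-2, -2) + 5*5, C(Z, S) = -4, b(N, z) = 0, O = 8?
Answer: -915 - 100*√11 ≈ -1246.7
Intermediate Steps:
c = -4
m = 25 (m = 0 + 5*5 = 0 + 25 = 25)
((c*√(O + 3))*m - 924) + p(-19) = (-4*√(8 + 3)*25 - 924) + 9 = (-4*√11*25 - 924) + 9 = (-100*√11 - 924) + 9 = (-924 - 100*√11) + 9 = -915 - 100*√11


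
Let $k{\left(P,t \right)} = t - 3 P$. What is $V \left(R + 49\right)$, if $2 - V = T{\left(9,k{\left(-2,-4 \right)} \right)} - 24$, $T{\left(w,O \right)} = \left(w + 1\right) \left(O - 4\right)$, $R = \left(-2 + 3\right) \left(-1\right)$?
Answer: $2208$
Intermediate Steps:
$R = -1$ ($R = 1 \left(-1\right) = -1$)
$T{\left(w,O \right)} = \left(1 + w\right) \left(-4 + O\right)$
$V = 46$ ($V = 2 - \left(\left(-4 - -2 - 36 + \left(-4 - -6\right) 9\right) - 24\right) = 2 - \left(\left(-4 + \left(-4 + 6\right) - 36 + \left(-4 + 6\right) 9\right) - 24\right) = 2 - \left(\left(-4 + 2 - 36 + 2 \cdot 9\right) - 24\right) = 2 - \left(\left(-4 + 2 - 36 + 18\right) - 24\right) = 2 - \left(-20 - 24\right) = 2 - -44 = 2 + 44 = 46$)
$V \left(R + 49\right) = 46 \left(-1 + 49\right) = 46 \cdot 48 = 2208$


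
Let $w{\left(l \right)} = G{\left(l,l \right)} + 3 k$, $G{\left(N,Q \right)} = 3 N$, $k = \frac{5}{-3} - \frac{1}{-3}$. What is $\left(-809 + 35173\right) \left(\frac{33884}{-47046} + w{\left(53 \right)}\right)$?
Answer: $\frac{124711182772}{23523} \approx 5.3017 \cdot 10^{6}$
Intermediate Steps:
$k = - \frac{4}{3}$ ($k = 5 \left(- \frac{1}{3}\right) - - \frac{1}{3} = - \frac{5}{3} + \frac{1}{3} = - \frac{4}{3} \approx -1.3333$)
$w{\left(l \right)} = -4 + 3 l$ ($w{\left(l \right)} = 3 l + 3 \left(- \frac{4}{3}\right) = 3 l - 4 = -4 + 3 l$)
$\left(-809 + 35173\right) \left(\frac{33884}{-47046} + w{\left(53 \right)}\right) = \left(-809 + 35173\right) \left(\frac{33884}{-47046} + \left(-4 + 3 \cdot 53\right)\right) = 34364 \left(33884 \left(- \frac{1}{47046}\right) + \left(-4 + 159\right)\right) = 34364 \left(- \frac{16942}{23523} + 155\right) = 34364 \cdot \frac{3629123}{23523} = \frac{124711182772}{23523}$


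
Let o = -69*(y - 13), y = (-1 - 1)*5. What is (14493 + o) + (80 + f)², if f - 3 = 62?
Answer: 37105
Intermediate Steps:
f = 65 (f = 3 + 62 = 65)
y = -10 (y = -2*5 = -10)
o = 1587 (o = -69*(-10 - 13) = -69*(-23) = 1587)
(14493 + o) + (80 + f)² = (14493 + 1587) + (80 + 65)² = 16080 + 145² = 16080 + 21025 = 37105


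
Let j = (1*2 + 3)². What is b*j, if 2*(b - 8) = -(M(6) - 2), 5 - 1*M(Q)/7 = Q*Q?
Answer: 5875/2 ≈ 2937.5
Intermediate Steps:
M(Q) = 35 - 7*Q² (M(Q) = 35 - 7*Q*Q = 35 - 7*Q²)
b = 235/2 (b = 8 + (-((35 - 7*6²) - 2))/2 = 8 + (-((35 - 7*36) - 2))/2 = 8 + (-((35 - 252) - 2))/2 = 8 + (-(-217 - 2))/2 = 8 + (-1*(-219))/2 = 8 + (½)*219 = 8 + 219/2 = 235/2 ≈ 117.50)
j = 25 (j = (2 + 3)² = 5² = 25)
b*j = (235/2)*25 = 5875/2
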